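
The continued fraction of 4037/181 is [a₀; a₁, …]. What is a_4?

3

4037 = 22·181 + 55   →  a_0 = 22
181 = 3·55 + 16   →  a_1 = 3
55 = 3·16 + 7   →  a_2 = 3
16 = 2·7 + 2   →  a_3 = 2
7 = 3·2 + 1   →  a_4 = 3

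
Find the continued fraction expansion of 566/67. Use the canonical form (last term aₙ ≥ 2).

[8; 2, 4, 3, 2]

566 = 8×67 + 30
67 = 2×30 + 7
30 = 4×7 + 2
7 = 3×2 + 1
2 = 2×1 + 0  (stop)
So 566/67 = [8; 2, 4, 3, 2].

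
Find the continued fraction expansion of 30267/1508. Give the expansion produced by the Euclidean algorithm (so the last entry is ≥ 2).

30267 = 20·1508 + 107
1508 = 14·107 + 10
107 = 10·10 + 7
10 = 1·7 + 3
7 = 2·3 + 1
3 = 3·1 + 0  (stop)
So 30267/1508 = [20; 14, 10, 1, 2, 3].

[20; 14, 10, 1, 2, 3]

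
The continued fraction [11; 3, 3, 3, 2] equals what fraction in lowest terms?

859/76

Fold from the inside: start with 2/1.
  3 + 1/2 = 7/2
  3 + 2/7 = 23/7
  3 + 7/23 = 76/23
  11 + 23/76 = 859/76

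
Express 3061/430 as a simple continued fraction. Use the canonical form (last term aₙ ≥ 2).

3061 = 7×430 + 51
430 = 8×51 + 22
51 = 2×22 + 7
22 = 3×7 + 1
7 = 7×1 + 0  (stop)
So 3061/430 = [7; 8, 2, 3, 7].

[7; 8, 2, 3, 7]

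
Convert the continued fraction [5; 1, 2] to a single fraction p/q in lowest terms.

Using pₖ = aₖpₖ₋₁ + pₖ₋₂ and qₖ = aₖqₖ₋₁ + qₖ₋₂:
  k=0: a=5, p=5, q=1
  k=1: a=1, p=6, q=1
  k=2: a=2, p=17, q=3

17/3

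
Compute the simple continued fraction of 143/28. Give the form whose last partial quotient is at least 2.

[5; 9, 3]

143 = 5*28 + 3
28 = 9*3 + 1
3 = 3*1 + 0  (stop)
So 143/28 = [5; 9, 3].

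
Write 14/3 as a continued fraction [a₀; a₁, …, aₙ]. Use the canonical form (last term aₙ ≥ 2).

14 = 4×3 + 2
3 = 1×2 + 1
2 = 2×1 + 0  (stop)
So 14/3 = [4; 1, 2].

[4; 1, 2]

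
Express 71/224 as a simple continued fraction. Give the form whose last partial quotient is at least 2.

[0; 3, 6, 2, 5]

71 = 0×224 + 71
224 = 3×71 + 11
71 = 6×11 + 5
11 = 2×5 + 1
5 = 5×1 + 0  (stop)
So 71/224 = [0; 3, 6, 2, 5].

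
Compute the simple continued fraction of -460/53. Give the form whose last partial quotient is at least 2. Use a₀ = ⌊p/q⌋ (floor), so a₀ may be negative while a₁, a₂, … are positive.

[-9; 3, 8, 2]

-460 = -9×53 + 17
53 = 3×17 + 2
17 = 8×2 + 1
2 = 2×1 + 0  (stop)
So -460/53 = [-9; 3, 8, 2].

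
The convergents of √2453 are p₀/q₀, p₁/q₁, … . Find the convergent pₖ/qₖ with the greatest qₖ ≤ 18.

√2453 = [49; 1, 1, 8, 1, 1, 98, …] (period length 6).
Convergents:
  p_0/q_0 = 49/1
  p_1/q_1 = 50/1
  p_2/q_2 = 99/2
  p_3/q_3 = 842/17
  p_4/q_4 = 941/19
q_3 = 17 ≤ 18 < 19 = q_4, so the answer is 842/17.

842/17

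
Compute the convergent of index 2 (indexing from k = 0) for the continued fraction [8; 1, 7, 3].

Using pₖ = aₖpₖ₋₁ + pₖ₋₂, qₖ = aₖqₖ₋₁ + qₖ₋₂ (with p₋₁=1, p₋₂=0, q₋₁=0, q₋₂=1):
  k=0: a=8, p=8, q=1
  k=1: a=1, p=9, q=1
  k=2: a=7, p=71, q=8

71/8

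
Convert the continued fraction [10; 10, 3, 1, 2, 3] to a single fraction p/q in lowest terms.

Using pₖ = aₖpₖ₋₁ + pₖ₋₂ and qₖ = aₖqₖ₋₁ + qₖ₋₂:
  k=0: a=10, p=10, q=1
  k=1: a=10, p=101, q=10
  k=2: a=3, p=313, q=31
  k=3: a=1, p=414, q=41
  k=4: a=2, p=1141, q=113
  k=5: a=3, p=3837, q=380

3837/380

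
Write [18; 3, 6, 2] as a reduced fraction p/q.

Using pₖ = aₖpₖ₋₁ + pₖ₋₂ and qₖ = aₖqₖ₋₁ + qₖ₋₂:
  k=0: a=18, p=18, q=1
  k=1: a=3, p=55, q=3
  k=2: a=6, p=348, q=19
  k=3: a=2, p=751, q=41

751/41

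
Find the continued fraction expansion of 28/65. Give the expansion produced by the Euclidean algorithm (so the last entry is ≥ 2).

28 = 0*65 + 28
65 = 2*28 + 9
28 = 3*9 + 1
9 = 9*1 + 0  (stop)
So 28/65 = [0; 2, 3, 9].

[0; 2, 3, 9]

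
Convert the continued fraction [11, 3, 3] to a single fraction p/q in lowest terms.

113/10

Fold from the inside: start with 3/1.
  3 + 1/3 = 10/3
  11 + 3/10 = 113/10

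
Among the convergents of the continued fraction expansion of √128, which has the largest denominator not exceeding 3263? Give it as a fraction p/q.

12875/1138

√128 = [11; 3, 5, 3, 22, …] (period length 4).
Convergents:
  p_0/q_0 = 11/1
  p_1/q_1 = 34/3
  p_2/q_2 = 181/16
  p_3/q_3 = 577/51
  p_4/q_4 = 12875/1138
  p_5/q_5 = 39202/3465
q_4 = 1138 ≤ 3263 < 3465 = q_5, so the answer is 12875/1138.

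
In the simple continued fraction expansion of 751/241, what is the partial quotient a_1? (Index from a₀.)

751 = 3·241 + 28   →  a_0 = 3
241 = 8·28 + 17   →  a_1 = 8

8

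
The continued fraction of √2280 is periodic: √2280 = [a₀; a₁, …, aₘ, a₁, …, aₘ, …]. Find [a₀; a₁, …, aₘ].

[47; 1, 2, 1, 94]

a₀ = ⌊√2280⌋ = 47.
With m₀=0, d₀=1 and mₖ₊₁ = dₖaₖ − mₖ, dₖ₊₁ = (n − mₖ₊₁²)/dₖ, aₖ₊₁ = ⌊(a₀+mₖ₊₁)/dₖ₊₁⌋:
  k=1: m=47, d=71, a=1
  k=2: m=24, d=24, a=2
  k=3: m=24, d=71, a=1
  k=4: m=47, d=1, a=94
d=1 and a=2a₀=94 at k=4, so the next step gives (m, d) = (47, 71) again — its k=1 value — and the period has length 4.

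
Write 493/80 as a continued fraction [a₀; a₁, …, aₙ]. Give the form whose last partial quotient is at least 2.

[6; 6, 6, 2]

493 = 6*80 + 13
80 = 6*13 + 2
13 = 6*2 + 1
2 = 2*1 + 0  (stop)
So 493/80 = [6; 6, 6, 2].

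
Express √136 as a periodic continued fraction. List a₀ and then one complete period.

a₀ = ⌊√136⌋ = 11.

[11; 1, 1, 1, 22]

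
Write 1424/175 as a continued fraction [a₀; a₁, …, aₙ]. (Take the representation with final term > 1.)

[8; 7, 3, 2, 3]

1424 = 8*175 + 24
175 = 7*24 + 7
24 = 3*7 + 3
7 = 2*3 + 1
3 = 3*1 + 0  (stop)
So 1424/175 = [8; 7, 3, 2, 3].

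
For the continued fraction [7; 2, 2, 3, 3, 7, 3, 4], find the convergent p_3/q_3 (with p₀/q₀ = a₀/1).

Using pₖ = aₖpₖ₋₁ + pₖ₋₂, qₖ = aₖqₖ₋₁ + qₖ₋₂ (with p₋₁=1, p₋₂=0, q₋₁=0, q₋₂=1):
  k=0: a=7, p=7, q=1
  k=1: a=2, p=15, q=2
  k=2: a=2, p=37, q=5
  k=3: a=3, p=126, q=17

126/17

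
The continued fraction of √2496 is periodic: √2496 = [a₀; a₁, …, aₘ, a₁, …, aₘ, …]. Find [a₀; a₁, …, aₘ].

a₀ = ⌊√2496⌋ = 49.
With m₀=0, d₀=1 and mₖ₊₁ = dₖaₖ − mₖ, dₖ₊₁ = (n − mₖ₊₁²)/dₖ, aₖ₊₁ = ⌊(a₀+mₖ₊₁)/dₖ₊₁⌋:
  k=1: m=49, d=95, a=1
  k=2: m=46, d=4, a=23
  k=3: m=46, d=95, a=1
  k=4: m=49, d=1, a=98
d=1 and a=2a₀=98 at k=4, so the next step gives (m, d) = (49, 95) again — its k=1 value — and the period has length 4.

[49; 1, 23, 1, 98]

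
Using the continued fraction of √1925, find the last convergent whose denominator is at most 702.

30493/695

√1925 = [43; 1, 6, 1, 86, …] (period length 4).
Convergents:
  p_0/q_0 = 43/1
  p_1/q_1 = 44/1
  p_2/q_2 = 307/7
  p_3/q_3 = 351/8
  p_4/q_4 = 30493/695
  p_5/q_5 = 30844/703
q_4 = 695 ≤ 702 < 703 = q_5, so the answer is 30493/695.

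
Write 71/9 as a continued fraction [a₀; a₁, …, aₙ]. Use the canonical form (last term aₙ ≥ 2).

71 = 7×9 + 8
9 = 1×8 + 1
8 = 8×1 + 0  (stop)
So 71/9 = [7; 1, 8].

[7; 1, 8]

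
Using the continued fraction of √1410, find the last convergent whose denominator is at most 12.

413/11

√1410 = [37; 1, 1, 4, 1, 1, 74, …] (period length 6).
Convergents:
  p_0/q_0 = 37/1
  p_1/q_1 = 38/1
  p_2/q_2 = 75/2
  p_3/q_3 = 338/9
  p_4/q_4 = 413/11
  p_5/q_5 = 751/20
q_4 = 11 ≤ 12 < 20 = q_5, so the answer is 413/11.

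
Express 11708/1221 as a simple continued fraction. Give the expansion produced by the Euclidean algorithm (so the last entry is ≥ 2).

[9; 1, 1, 2, 3, 5, 4, 3]

11708 = 9×1221 + 719
1221 = 1×719 + 502
719 = 1×502 + 217
502 = 2×217 + 68
217 = 3×68 + 13
68 = 5×13 + 3
13 = 4×3 + 1
3 = 3×1 + 0  (stop)
So 11708/1221 = [9; 1, 1, 2, 3, 5, 4, 3].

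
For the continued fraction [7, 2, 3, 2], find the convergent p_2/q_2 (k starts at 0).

52/7

Using pₖ = aₖpₖ₋₁ + pₖ₋₂, qₖ = aₖqₖ₋₁ + qₖ₋₂ (with p₋₁=1, p₋₂=0, q₋₁=0, q₋₂=1):
  k=0: a=7, p=7, q=1
  k=1: a=2, p=15, q=2
  k=2: a=3, p=52, q=7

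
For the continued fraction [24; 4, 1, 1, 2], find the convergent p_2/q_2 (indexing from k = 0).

121/5

Using pₖ = aₖpₖ₋₁ + pₖ₋₂, qₖ = aₖqₖ₋₁ + qₖ₋₂ (with p₋₁=1, p₋₂=0, q₋₁=0, q₋₂=1):
  k=0: a=24, p=24, q=1
  k=1: a=4, p=97, q=4
  k=2: a=1, p=121, q=5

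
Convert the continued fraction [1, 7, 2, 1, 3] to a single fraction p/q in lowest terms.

Fold from the inside: start with 3/1.
  1 + 1/3 = 4/3
  2 + 3/4 = 11/4
  7 + 4/11 = 81/11
  1 + 11/81 = 92/81

92/81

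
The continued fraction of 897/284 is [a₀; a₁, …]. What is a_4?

1

897 = 3·284 + 45   →  a_0 = 3
284 = 6·45 + 14   →  a_1 = 6
45 = 3·14 + 3   →  a_2 = 3
14 = 4·3 + 2   →  a_3 = 4
3 = 1·2 + 1   →  a_4 = 1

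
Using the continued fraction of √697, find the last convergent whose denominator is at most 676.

13966/529

√697 = [26; 2, 2, 52, …] (period length 3).
Convergents:
  p_0/q_0 = 26/1
  p_1/q_1 = 53/2
  p_2/q_2 = 132/5
  p_3/q_3 = 6917/262
  p_4/q_4 = 13966/529
  p_5/q_5 = 34849/1320
q_4 = 529 ≤ 676 < 1320 = q_5, so the answer is 13966/529.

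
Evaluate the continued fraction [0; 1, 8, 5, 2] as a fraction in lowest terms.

Using pₖ = aₖpₖ₋₁ + pₖ₋₂ and qₖ = aₖqₖ₋₁ + qₖ₋₂:
  k=0: a=0, p=0, q=1
  k=1: a=1, p=1, q=1
  k=2: a=8, p=8, q=9
  k=3: a=5, p=41, q=46
  k=4: a=2, p=90, q=101

90/101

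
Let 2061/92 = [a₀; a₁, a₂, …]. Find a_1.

2

2061 = 22·92 + 37   →  a_0 = 22
92 = 2·37 + 18   →  a_1 = 2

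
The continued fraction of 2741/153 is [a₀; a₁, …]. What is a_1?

1

2741 = 17·153 + 140   →  a_0 = 17
153 = 1·140 + 13   →  a_1 = 1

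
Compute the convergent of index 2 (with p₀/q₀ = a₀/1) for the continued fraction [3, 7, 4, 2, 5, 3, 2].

91/29

Using pₖ = aₖpₖ₋₁ + pₖ₋₂, qₖ = aₖqₖ₋₁ + qₖ₋₂ (with p₋₁=1, p₋₂=0, q₋₁=0, q₋₂=1):
  k=0: a=3, p=3, q=1
  k=1: a=7, p=22, q=7
  k=2: a=4, p=91, q=29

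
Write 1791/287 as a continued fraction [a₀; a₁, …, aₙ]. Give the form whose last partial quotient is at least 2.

1791 = 6*287 + 69
287 = 4*69 + 11
69 = 6*11 + 3
11 = 3*3 + 2
3 = 1*2 + 1
2 = 2*1 + 0  (stop)
So 1791/287 = [6; 4, 6, 3, 1, 2].

[6; 4, 6, 3, 1, 2]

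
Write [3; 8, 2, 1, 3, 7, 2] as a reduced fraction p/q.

Using pₖ = aₖpₖ₋₁ + pₖ₋₂ and qₖ = aₖqₖ₋₁ + qₖ₋₂:
  k=0: a=3, p=3, q=1
  k=1: a=8, p=25, q=8
  k=2: a=2, p=53, q=17
  k=3: a=1, p=78, q=25
  k=4: a=3, p=287, q=92
  k=5: a=7, p=2087, q=669
  k=6: a=2, p=4461, q=1430

4461/1430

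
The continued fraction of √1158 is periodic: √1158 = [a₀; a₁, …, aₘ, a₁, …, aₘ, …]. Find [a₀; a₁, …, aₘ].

a₀ = ⌊√1158⌋ = 34.
With m₀=0, d₀=1 and mₖ₊₁ = dₖaₖ − mₖ, dₖ₊₁ = (n − mₖ₊₁²)/dₖ, aₖ₊₁ = ⌊(a₀+mₖ₊₁)/dₖ₊₁⌋:
  k=1: m=34, d=2, a=34
  k=2: m=34, d=1, a=68
d=1 and a=2a₀=68 at k=2, so the next step gives (m, d) = (34, 2) again — its k=1 value — and the period has length 2.

[34; 34, 68]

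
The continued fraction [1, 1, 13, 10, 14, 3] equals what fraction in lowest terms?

Fold from the inside: start with 3/1.
  14 + 1/3 = 43/3
  10 + 3/43 = 433/43
  13 + 43/433 = 5672/433
  1 + 433/5672 = 6105/5672
  1 + 5672/6105 = 11777/6105

11777/6105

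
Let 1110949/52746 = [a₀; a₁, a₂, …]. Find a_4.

1110949 = 21·52746 + 3283   →  a_0 = 21
52746 = 16·3283 + 218   →  a_1 = 16
3283 = 15·218 + 13   →  a_2 = 15
218 = 16·13 + 10   →  a_3 = 16
13 = 1·10 + 3   →  a_4 = 1

1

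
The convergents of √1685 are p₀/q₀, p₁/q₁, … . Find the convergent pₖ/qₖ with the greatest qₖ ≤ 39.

862/21

√1685 = [41; 20, 1, 1, 20, 82, …] (period length 5).
Convergents:
  p_0/q_0 = 41/1
  p_1/q_1 = 821/20
  p_2/q_2 = 862/21
  p_3/q_3 = 1683/41
q_2 = 21 ≤ 39 < 41 = q_3, so the answer is 862/21.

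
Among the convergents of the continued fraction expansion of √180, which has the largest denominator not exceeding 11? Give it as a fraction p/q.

√180 = [13; 2, 2, 2, 26, …] (period length 4).
Convergents:
  p_0/q_0 = 13/1
  p_1/q_1 = 27/2
  p_2/q_2 = 67/5
  p_3/q_3 = 161/12
q_2 = 5 ≤ 11 < 12 = q_3, so the answer is 67/5.

67/5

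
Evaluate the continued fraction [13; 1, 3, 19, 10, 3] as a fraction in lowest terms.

Fold from the inside: start with 3/1.
  10 + 1/3 = 31/3
  19 + 3/31 = 592/31
  3 + 31/592 = 1807/592
  1 + 592/1807 = 2399/1807
  13 + 1807/2399 = 32994/2399

32994/2399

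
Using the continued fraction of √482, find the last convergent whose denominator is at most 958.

√482 = [21; 1, 20, 1, 42, …] (period length 4).
Convergents:
  p_0/q_0 = 21/1
  p_1/q_1 = 22/1
  p_2/q_2 = 461/21
  p_3/q_3 = 483/22
  p_4/q_4 = 20747/945
  p_5/q_5 = 21230/967
q_4 = 945 ≤ 958 < 967 = q_5, so the answer is 20747/945.

20747/945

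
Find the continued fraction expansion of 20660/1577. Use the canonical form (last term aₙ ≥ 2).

[13; 9, 1, 11, 4, 3]

20660 = 13·1577 + 159
1577 = 9·159 + 146
159 = 1·146 + 13
146 = 11·13 + 3
13 = 4·3 + 1
3 = 3·1 + 0  (stop)
So 20660/1577 = [13; 9, 1, 11, 4, 3].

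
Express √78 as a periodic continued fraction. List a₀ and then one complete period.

[8; 1, 4, 1, 16]

a₀ = ⌊√78⌋ = 8.
With m₀=0, d₀=1 and mₖ₊₁ = dₖaₖ − mₖ, dₖ₊₁ = (n − mₖ₊₁²)/dₖ, aₖ₊₁ = ⌊(a₀+mₖ₊₁)/dₖ₊₁⌋:
  k=1: m=8, d=14, a=1
  k=2: m=6, d=3, a=4
  k=3: m=6, d=14, a=1
  k=4: m=8, d=1, a=16
d=1 and a=2a₀=16 at k=4, so the next step gives (m, d) = (8, 14) again — its k=1 value — and the period has length 4.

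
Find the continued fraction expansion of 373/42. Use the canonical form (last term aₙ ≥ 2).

373 = 8*42 + 37
42 = 1*37 + 5
37 = 7*5 + 2
5 = 2*2 + 1
2 = 2*1 + 0  (stop)
So 373/42 = [8; 1, 7, 2, 2].

[8; 1, 7, 2, 2]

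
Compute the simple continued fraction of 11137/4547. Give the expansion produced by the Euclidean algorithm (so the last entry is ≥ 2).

11137 = 2*4547 + 2043
4547 = 2*2043 + 461
2043 = 4*461 + 199
461 = 2*199 + 63
199 = 3*63 + 10
63 = 6*10 + 3
10 = 3*3 + 1
3 = 3*1 + 0  (stop)
So 11137/4547 = [2; 2, 4, 2, 3, 6, 3, 3].

[2; 2, 4, 2, 3, 6, 3, 3]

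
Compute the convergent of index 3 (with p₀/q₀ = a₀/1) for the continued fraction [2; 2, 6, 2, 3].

Using pₖ = aₖpₖ₋₁ + pₖ₋₂, qₖ = aₖqₖ₋₁ + qₖ₋₂ (with p₋₁=1, p₋₂=0, q₋₁=0, q₋₂=1):
  k=0: a=2, p=2, q=1
  k=1: a=2, p=5, q=2
  k=2: a=6, p=32, q=13
  k=3: a=2, p=69, q=28

69/28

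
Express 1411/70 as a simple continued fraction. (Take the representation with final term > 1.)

[20; 6, 2, 1, 3]

1411 = 20·70 + 11
70 = 6·11 + 4
11 = 2·4 + 3
4 = 1·3 + 1
3 = 3·1 + 0  (stop)
So 1411/70 = [20; 6, 2, 1, 3].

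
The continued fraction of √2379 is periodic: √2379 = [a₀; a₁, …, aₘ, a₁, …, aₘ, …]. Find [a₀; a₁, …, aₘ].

[48; 1, 3, 2, 3, 1, 96]

a₀ = ⌊√2379⌋ = 48.
With m₀=0, d₀=1 and mₖ₊₁ = dₖaₖ − mₖ, dₖ₊₁ = (n − mₖ₊₁²)/dₖ, aₖ₊₁ = ⌊(a₀+mₖ₊₁)/dₖ₊₁⌋:
  k=1: m=48, d=75, a=1
  k=2: m=27, d=22, a=3
  k=3: m=39, d=39, a=2
  k=4: m=39, d=22, a=3
  k=5: m=27, d=75, a=1
  k=6: m=48, d=1, a=96
d=1 and a=2a₀=96 at k=6, so the next step gives (m, d) = (48, 75) again — its k=1 value — and the period has length 6.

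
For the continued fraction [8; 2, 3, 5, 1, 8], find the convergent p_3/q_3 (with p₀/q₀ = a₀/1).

312/37

Using pₖ = aₖpₖ₋₁ + pₖ₋₂, qₖ = aₖqₖ₋₁ + qₖ₋₂ (with p₋₁=1, p₋₂=0, q₋₁=0, q₋₂=1):
  k=0: a=8, p=8, q=1
  k=1: a=2, p=17, q=2
  k=2: a=3, p=59, q=7
  k=3: a=5, p=312, q=37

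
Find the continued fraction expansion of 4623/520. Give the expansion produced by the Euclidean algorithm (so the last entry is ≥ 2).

[8; 1, 8, 8, 7]

4623 = 8·520 + 463
520 = 1·463 + 57
463 = 8·57 + 7
57 = 8·7 + 1
7 = 7·1 + 0  (stop)
So 4623/520 = [8; 1, 8, 8, 7].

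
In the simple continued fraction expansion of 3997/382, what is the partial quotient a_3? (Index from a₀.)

3997 = 10·382 + 177   →  a_0 = 10
382 = 2·177 + 28   →  a_1 = 2
177 = 6·28 + 9   →  a_2 = 6
28 = 3·9 + 1   →  a_3 = 3

3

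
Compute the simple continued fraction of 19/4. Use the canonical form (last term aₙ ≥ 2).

[4; 1, 3]

19 = 4*4 + 3
4 = 1*3 + 1
3 = 3*1 + 0  (stop)
So 19/4 = [4; 1, 3].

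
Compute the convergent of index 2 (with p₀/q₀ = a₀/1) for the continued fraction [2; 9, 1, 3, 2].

Using pₖ = aₖpₖ₋₁ + pₖ₋₂, qₖ = aₖqₖ₋₁ + qₖ₋₂ (with p₋₁=1, p₋₂=0, q₋₁=0, q₋₂=1):
  k=0: a=2, p=2, q=1
  k=1: a=9, p=19, q=9
  k=2: a=1, p=21, q=10

21/10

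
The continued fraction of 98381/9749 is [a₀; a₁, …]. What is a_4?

98381 = 10·9749 + 891   →  a_0 = 10
9749 = 10·891 + 839   →  a_1 = 10
891 = 1·839 + 52   →  a_2 = 1
839 = 16·52 + 7   →  a_3 = 16
52 = 7·7 + 3   →  a_4 = 7

7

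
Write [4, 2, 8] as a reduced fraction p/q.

Fold from the inside: start with 8/1.
  2 + 1/8 = 17/8
  4 + 8/17 = 76/17

76/17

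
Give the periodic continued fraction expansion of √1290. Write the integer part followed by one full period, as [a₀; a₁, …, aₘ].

[35; 1, 10, 1, 70]

a₀ = ⌊√1290⌋ = 35.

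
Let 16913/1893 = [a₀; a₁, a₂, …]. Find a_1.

16913 = 8·1893 + 1769   →  a_0 = 8
1893 = 1·1769 + 124   →  a_1 = 1

1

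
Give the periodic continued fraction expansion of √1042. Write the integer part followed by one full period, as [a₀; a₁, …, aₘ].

a₀ = ⌊√1042⌋ = 32.
With m₀=0, d₀=1 and mₖ₊₁ = dₖaₖ − mₖ, dₖ₊₁ = (n − mₖ₊₁²)/dₖ, aₖ₊₁ = ⌊(a₀+mₖ₊₁)/dₖ₊₁⌋:
  k=1: m=32, d=18, a=3
  k=2: m=22, d=31, a=1
  k=3: m=9, d=31, a=1
  k=4: m=22, d=18, a=3
  k=5: m=32, d=1, a=64
d=1 and a=2a₀=64 at k=5, so the next step gives (m, d) = (32, 18) again — its k=1 value — and the period has length 5.

[32; 3, 1, 1, 3, 64]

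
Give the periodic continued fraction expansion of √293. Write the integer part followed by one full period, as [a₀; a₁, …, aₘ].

[17; 8, 1, 1, 8, 34]

a₀ = ⌊√293⌋ = 17.
With m₀=0, d₀=1 and mₖ₊₁ = dₖaₖ − mₖ, dₖ₊₁ = (n − mₖ₊₁²)/dₖ, aₖ₊₁ = ⌊(a₀+mₖ₊₁)/dₖ₊₁⌋:
  k=1: m=17, d=4, a=8
  k=2: m=15, d=17, a=1
  k=3: m=2, d=17, a=1
  k=4: m=15, d=4, a=8
  k=5: m=17, d=1, a=34
d=1 and a=2a₀=34 at k=5, so the next step gives (m, d) = (17, 4) again — its k=1 value — and the period has length 5.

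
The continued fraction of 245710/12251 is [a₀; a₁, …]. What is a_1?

245710 = 20·12251 + 690   →  a_0 = 20
12251 = 17·690 + 521   →  a_1 = 17

17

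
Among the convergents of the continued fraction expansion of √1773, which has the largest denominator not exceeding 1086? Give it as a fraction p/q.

√1773 = [42; 9, 2, 1, 8, 1, 2, 9, 84, …] (period length 8).
Convergents:
  p_0/q_0 = 42/1
  p_1/q_1 = 379/9
  p_2/q_2 = 800/19
  p_3/q_3 = 1179/28
  p_4/q_4 = 10232/243
  p_5/q_5 = 11411/271
  p_6/q_6 = 33054/785
  p_7/q_7 = 308897/7336
q_6 = 785 ≤ 1086 < 7336 = q_7, so the answer is 33054/785.

33054/785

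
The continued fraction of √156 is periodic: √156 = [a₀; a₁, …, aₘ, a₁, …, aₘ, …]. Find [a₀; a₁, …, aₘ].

[12; 2, 24]

a₀ = ⌊√156⌋ = 12.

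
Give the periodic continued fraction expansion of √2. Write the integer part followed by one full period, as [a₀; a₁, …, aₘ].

[1; 2]

a₀ = ⌊√2⌋ = 1.
With m₀=0, d₀=1 and mₖ₊₁ = dₖaₖ − mₖ, dₖ₊₁ = (n − mₖ₊₁²)/dₖ, aₖ₊₁ = ⌊(a₀+mₖ₊₁)/dₖ₊₁⌋:
  k=1: m=1, d=1, a=2
d=1 and a=2a₀=2 at k=1, so the next step gives (m, d) = (1, 1) again — its k=1 value — and the period has length 1.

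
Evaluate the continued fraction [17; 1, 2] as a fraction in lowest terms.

Fold from the inside: start with 2/1.
  1 + 1/2 = 3/2
  17 + 2/3 = 53/3

53/3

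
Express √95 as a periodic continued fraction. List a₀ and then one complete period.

[9; 1, 2, 1, 18]

a₀ = ⌊√95⌋ = 9.
With m₀=0, d₀=1 and mₖ₊₁ = dₖaₖ − mₖ, dₖ₊₁ = (n − mₖ₊₁²)/dₖ, aₖ₊₁ = ⌊(a₀+mₖ₊₁)/dₖ₊₁⌋:
  k=1: m=9, d=14, a=1
  k=2: m=5, d=5, a=2
  k=3: m=5, d=14, a=1
  k=4: m=9, d=1, a=18
d=1 and a=2a₀=18 at k=4, so the next step gives (m, d) = (9, 14) again — its k=1 value — and the period has length 4.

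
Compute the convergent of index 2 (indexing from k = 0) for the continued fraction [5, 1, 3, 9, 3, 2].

Using pₖ = aₖpₖ₋₁ + pₖ₋₂, qₖ = aₖqₖ₋₁ + qₖ₋₂ (with p₋₁=1, p₋₂=0, q₋₁=0, q₋₂=1):
  k=0: a=5, p=5, q=1
  k=1: a=1, p=6, q=1
  k=2: a=3, p=23, q=4

23/4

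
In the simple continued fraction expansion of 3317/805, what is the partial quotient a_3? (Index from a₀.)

3317 = 4·805 + 97   →  a_0 = 4
805 = 8·97 + 29   →  a_1 = 8
97 = 3·29 + 10   →  a_2 = 3
29 = 2·10 + 9   →  a_3 = 2

2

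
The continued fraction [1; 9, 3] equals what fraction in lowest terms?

31/28

Using pₖ = aₖpₖ₋₁ + pₖ₋₂ and qₖ = aₖqₖ₋₁ + qₖ₋₂:
  k=0: a=1, p=1, q=1
  k=1: a=9, p=10, q=9
  k=2: a=3, p=31, q=28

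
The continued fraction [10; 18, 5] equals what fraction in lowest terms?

915/91

Using pₖ = aₖpₖ₋₁ + pₖ₋₂ and qₖ = aₖqₖ₋₁ + qₖ₋₂:
  k=0: a=10, p=10, q=1
  k=1: a=18, p=181, q=18
  k=2: a=5, p=915, q=91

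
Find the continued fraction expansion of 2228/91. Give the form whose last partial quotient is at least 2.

2228 = 24×91 + 44
91 = 2×44 + 3
44 = 14×3 + 2
3 = 1×2 + 1
2 = 2×1 + 0  (stop)
So 2228/91 = [24; 2, 14, 1, 2].

[24; 2, 14, 1, 2]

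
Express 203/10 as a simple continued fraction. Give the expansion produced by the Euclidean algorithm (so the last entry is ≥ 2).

[20; 3, 3]

203 = 20*10 + 3
10 = 3*3 + 1
3 = 3*1 + 0  (stop)
So 203/10 = [20; 3, 3].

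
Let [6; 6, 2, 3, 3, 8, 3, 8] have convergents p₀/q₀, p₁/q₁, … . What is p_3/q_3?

277/45

Using pₖ = aₖpₖ₋₁ + pₖ₋₂, qₖ = aₖqₖ₋₁ + qₖ₋₂ (with p₋₁=1, p₋₂=0, q₋₁=0, q₋₂=1):
  k=0: a=6, p=6, q=1
  k=1: a=6, p=37, q=6
  k=2: a=2, p=80, q=13
  k=3: a=3, p=277, q=45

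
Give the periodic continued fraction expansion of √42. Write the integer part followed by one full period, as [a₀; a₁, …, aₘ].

[6; 2, 12]

a₀ = ⌊√42⌋ = 6.
With m₀=0, d₀=1 and mₖ₊₁ = dₖaₖ − mₖ, dₖ₊₁ = (n − mₖ₊₁²)/dₖ, aₖ₊₁ = ⌊(a₀+mₖ₊₁)/dₖ₊₁⌋:
  k=1: m=6, d=6, a=2
  k=2: m=6, d=1, a=12
d=1 and a=2a₀=12 at k=2, so the next step gives (m, d) = (6, 6) again — its k=1 value — and the period has length 2.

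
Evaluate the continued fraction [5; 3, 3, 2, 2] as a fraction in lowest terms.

297/56

Using pₖ = aₖpₖ₋₁ + pₖ₋₂ and qₖ = aₖqₖ₋₁ + qₖ₋₂:
  k=0: a=5, p=5, q=1
  k=1: a=3, p=16, q=3
  k=2: a=3, p=53, q=10
  k=3: a=2, p=122, q=23
  k=4: a=2, p=297, q=56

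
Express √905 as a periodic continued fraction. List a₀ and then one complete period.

[30; 12, 60]

a₀ = ⌊√905⌋ = 30.
With m₀=0, d₀=1 and mₖ₊₁ = dₖaₖ − mₖ, dₖ₊₁ = (n − mₖ₊₁²)/dₖ, aₖ₊₁ = ⌊(a₀+mₖ₊₁)/dₖ₊₁⌋:
  k=1: m=30, d=5, a=12
  k=2: m=30, d=1, a=60
d=1 and a=2a₀=60 at k=2, so the next step gives (m, d) = (30, 5) again — its k=1 value — and the period has length 2.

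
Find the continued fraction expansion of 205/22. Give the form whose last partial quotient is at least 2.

205 = 9·22 + 7
22 = 3·7 + 1
7 = 7·1 + 0  (stop)
So 205/22 = [9; 3, 7].

[9; 3, 7]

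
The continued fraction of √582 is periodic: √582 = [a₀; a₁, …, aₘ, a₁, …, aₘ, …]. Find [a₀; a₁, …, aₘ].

[24; 8, 48]

a₀ = ⌊√582⌋ = 24.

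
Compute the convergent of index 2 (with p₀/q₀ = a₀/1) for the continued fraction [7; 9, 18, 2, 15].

Using pₖ = aₖpₖ₋₁ + pₖ₋₂, qₖ = aₖqₖ₋₁ + qₖ₋₂ (with p₋₁=1, p₋₂=0, q₋₁=0, q₋₂=1):
  k=0: a=7, p=7, q=1
  k=1: a=9, p=64, q=9
  k=2: a=18, p=1159, q=163

1159/163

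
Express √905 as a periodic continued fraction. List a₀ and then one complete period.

a₀ = ⌊√905⌋ = 30.
With m₀=0, d₀=1 and mₖ₊₁ = dₖaₖ − mₖ, dₖ₊₁ = (n − mₖ₊₁²)/dₖ, aₖ₊₁ = ⌊(a₀+mₖ₊₁)/dₖ₊₁⌋:
  k=1: m=30, d=5, a=12
  k=2: m=30, d=1, a=60
d=1 and a=2a₀=60 at k=2, so the next step gives (m, d) = (30, 5) again — its k=1 value — and the period has length 2.

[30; 12, 60]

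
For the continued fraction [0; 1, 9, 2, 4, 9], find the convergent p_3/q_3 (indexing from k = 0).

19/21

Using pₖ = aₖpₖ₋₁ + pₖ₋₂, qₖ = aₖqₖ₋₁ + qₖ₋₂ (with p₋₁=1, p₋₂=0, q₋₁=0, q₋₂=1):
  k=0: a=0, p=0, q=1
  k=1: a=1, p=1, q=1
  k=2: a=9, p=9, q=10
  k=3: a=2, p=19, q=21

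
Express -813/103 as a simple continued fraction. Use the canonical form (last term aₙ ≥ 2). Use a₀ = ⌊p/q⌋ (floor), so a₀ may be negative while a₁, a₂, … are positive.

[-8; 9, 2, 1, 3]

-813 = -8*103 + 11
103 = 9*11 + 4
11 = 2*4 + 3
4 = 1*3 + 1
3 = 3*1 + 0  (stop)
So -813/103 = [-8; 9, 2, 1, 3].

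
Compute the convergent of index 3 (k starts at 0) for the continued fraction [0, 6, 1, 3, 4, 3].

4/27

Using pₖ = aₖpₖ₋₁ + pₖ₋₂, qₖ = aₖqₖ₋₁ + qₖ₋₂ (with p₋₁=1, p₋₂=0, q₋₁=0, q₋₂=1):
  k=0: a=0, p=0, q=1
  k=1: a=6, p=1, q=6
  k=2: a=1, p=1, q=7
  k=3: a=3, p=4, q=27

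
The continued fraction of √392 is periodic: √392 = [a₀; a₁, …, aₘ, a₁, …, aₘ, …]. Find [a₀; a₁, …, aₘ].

[19; 1, 3, 1, 38]

a₀ = ⌊√392⌋ = 19.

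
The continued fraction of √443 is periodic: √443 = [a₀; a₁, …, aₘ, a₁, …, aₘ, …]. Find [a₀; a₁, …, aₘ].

a₀ = ⌊√443⌋ = 21.
With m₀=0, d₀=1 and mₖ₊₁ = dₖaₖ − mₖ, dₖ₊₁ = (n − mₖ₊₁²)/dₖ, aₖ₊₁ = ⌊(a₀+mₖ₊₁)/dₖ₊₁⌋:
  k=1: m=21, d=2, a=21
  k=2: m=21, d=1, a=42
d=1 and a=2a₀=42 at k=2, so the next step gives (m, d) = (21, 2) again — its k=1 value — and the period has length 2.

[21; 21, 42]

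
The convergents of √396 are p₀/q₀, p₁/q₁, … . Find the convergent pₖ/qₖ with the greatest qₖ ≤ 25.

√396 = [19; 1, 8, 1, 38, …] (period length 4).
Convergents:
  p_0/q_0 = 19/1
  p_1/q_1 = 20/1
  p_2/q_2 = 179/9
  p_3/q_3 = 199/10
  p_4/q_4 = 7741/389
q_3 = 10 ≤ 25 < 389 = q_4, so the answer is 199/10.

199/10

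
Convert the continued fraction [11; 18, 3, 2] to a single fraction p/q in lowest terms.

1415/128

Fold from the inside: start with 2/1.
  3 + 1/2 = 7/2
  18 + 2/7 = 128/7
  11 + 7/128 = 1415/128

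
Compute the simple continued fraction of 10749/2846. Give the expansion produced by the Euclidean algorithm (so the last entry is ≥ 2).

[3; 1, 3, 2, 13, 3, 3, 2]

10749 = 3·2846 + 2211
2846 = 1·2211 + 635
2211 = 3·635 + 306
635 = 2·306 + 23
306 = 13·23 + 7
23 = 3·7 + 2
7 = 3·2 + 1
2 = 2·1 + 0  (stop)
So 10749/2846 = [3; 1, 3, 2, 13, 3, 3, 2].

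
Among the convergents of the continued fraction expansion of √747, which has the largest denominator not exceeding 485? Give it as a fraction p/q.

√747 = [27; 3, 54, …] (period length 2).
Convergents:
  p_0/q_0 = 27/1
  p_1/q_1 = 82/3
  p_2/q_2 = 4455/163
  p_3/q_3 = 13447/492
q_2 = 163 ≤ 485 < 492 = q_3, so the answer is 4455/163.

4455/163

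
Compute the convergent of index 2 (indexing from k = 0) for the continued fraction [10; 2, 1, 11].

31/3

Using pₖ = aₖpₖ₋₁ + pₖ₋₂, qₖ = aₖqₖ₋₁ + qₖ₋₂ (with p₋₁=1, p₋₂=0, q₋₁=0, q₋₂=1):
  k=0: a=10, p=10, q=1
  k=1: a=2, p=21, q=2
  k=2: a=1, p=31, q=3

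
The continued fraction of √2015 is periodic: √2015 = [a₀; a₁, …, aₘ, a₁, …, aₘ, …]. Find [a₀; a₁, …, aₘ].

[44; 1, 7, 1, 88]

a₀ = ⌊√2015⌋ = 44.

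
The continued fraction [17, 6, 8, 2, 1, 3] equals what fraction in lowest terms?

9663/563

Fold from the inside: start with 3/1.
  1 + 1/3 = 4/3
  2 + 3/4 = 11/4
  8 + 4/11 = 92/11
  6 + 11/92 = 563/92
  17 + 92/563 = 9663/563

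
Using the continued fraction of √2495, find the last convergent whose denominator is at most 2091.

√2495 = [49; 1, 18, 1, 98, …] (period length 4).
Convergents:
  p_0/q_0 = 49/1
  p_1/q_1 = 50/1
  p_2/q_2 = 949/19
  p_3/q_3 = 999/20
  p_4/q_4 = 98851/1979
  p_5/q_5 = 99850/1999
  p_6/q_6 = 1896151/37961
q_5 = 1999 ≤ 2091 < 37961 = q_6, so the answer is 99850/1999.

99850/1999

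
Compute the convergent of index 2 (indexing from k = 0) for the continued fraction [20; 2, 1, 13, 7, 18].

Using pₖ = aₖpₖ₋₁ + pₖ₋₂, qₖ = aₖqₖ₋₁ + qₖ₋₂ (with p₋₁=1, p₋₂=0, q₋₁=0, q₋₂=1):
  k=0: a=20, p=20, q=1
  k=1: a=2, p=41, q=2
  k=2: a=1, p=61, q=3

61/3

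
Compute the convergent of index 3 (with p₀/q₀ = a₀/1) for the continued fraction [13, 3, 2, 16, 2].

1528/115

Using pₖ = aₖpₖ₋₁ + pₖ₋₂, qₖ = aₖqₖ₋₁ + qₖ₋₂ (with p₋₁=1, p₋₂=0, q₋₁=0, q₋₂=1):
  k=0: a=13, p=13, q=1
  k=1: a=3, p=40, q=3
  k=2: a=2, p=93, q=7
  k=3: a=16, p=1528, q=115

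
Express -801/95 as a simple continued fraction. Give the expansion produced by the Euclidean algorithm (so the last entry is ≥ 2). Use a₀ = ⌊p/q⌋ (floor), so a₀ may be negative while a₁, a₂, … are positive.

[-9; 1, 1, 3, 6, 2]

-801 = -9×95 + 54
95 = 1×54 + 41
54 = 1×41 + 13
41 = 3×13 + 2
13 = 6×2 + 1
2 = 2×1 + 0  (stop)
So -801/95 = [-9; 1, 1, 3, 6, 2].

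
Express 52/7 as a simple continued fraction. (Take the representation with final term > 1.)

52 = 7·7 + 3
7 = 2·3 + 1
3 = 3·1 + 0  (stop)
So 52/7 = [7; 2, 3].

[7; 2, 3]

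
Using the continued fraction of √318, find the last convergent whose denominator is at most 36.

√318 = [17; 1, 4, 1, 34, …] (period length 4).
Convergents:
  p_0/q_0 = 17/1
  p_1/q_1 = 18/1
  p_2/q_2 = 89/5
  p_3/q_3 = 107/6
  p_4/q_4 = 3727/209
q_3 = 6 ≤ 36 < 209 = q_4, so the answer is 107/6.

107/6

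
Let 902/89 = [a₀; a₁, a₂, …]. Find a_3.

902 = 10·89 + 12   →  a_0 = 10
89 = 7·12 + 5   →  a_1 = 7
12 = 2·5 + 2   →  a_2 = 2
5 = 2·2 + 1   →  a_3 = 2

2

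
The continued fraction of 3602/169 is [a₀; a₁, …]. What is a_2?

5

3602 = 21·169 + 53   →  a_0 = 21
169 = 3·53 + 10   →  a_1 = 3
53 = 5·10 + 3   →  a_2 = 5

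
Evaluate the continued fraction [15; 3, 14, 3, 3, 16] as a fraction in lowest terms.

109671/7156

Fold from the inside: start with 16/1.
  3 + 1/16 = 49/16
  3 + 16/49 = 163/49
  14 + 49/163 = 2331/163
  3 + 163/2331 = 7156/2331
  15 + 2331/7156 = 109671/7156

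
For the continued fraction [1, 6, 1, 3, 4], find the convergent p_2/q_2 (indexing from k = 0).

Using pₖ = aₖpₖ₋₁ + pₖ₋₂, qₖ = aₖqₖ₋₁ + qₖ₋₂ (with p₋₁=1, p₋₂=0, q₋₁=0, q₋₂=1):
  k=0: a=1, p=1, q=1
  k=1: a=6, p=7, q=6
  k=2: a=1, p=8, q=7

8/7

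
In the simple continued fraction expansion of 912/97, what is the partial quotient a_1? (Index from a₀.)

2

912 = 9·97 + 39   →  a_0 = 9
97 = 2·39 + 19   →  a_1 = 2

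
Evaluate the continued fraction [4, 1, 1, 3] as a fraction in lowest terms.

32/7

Fold from the inside: start with 3/1.
  1 + 1/3 = 4/3
  1 + 3/4 = 7/4
  4 + 4/7 = 32/7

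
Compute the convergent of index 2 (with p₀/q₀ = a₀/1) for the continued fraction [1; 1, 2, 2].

5/3

Using pₖ = aₖpₖ₋₁ + pₖ₋₂, qₖ = aₖqₖ₋₁ + qₖ₋₂ (with p₋₁=1, p₋₂=0, q₋₁=0, q₋₂=1):
  k=0: a=1, p=1, q=1
  k=1: a=1, p=2, q=1
  k=2: a=2, p=5, q=3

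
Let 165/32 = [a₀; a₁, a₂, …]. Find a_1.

165 = 5·32 + 5   →  a_0 = 5
32 = 6·5 + 2   →  a_1 = 6

6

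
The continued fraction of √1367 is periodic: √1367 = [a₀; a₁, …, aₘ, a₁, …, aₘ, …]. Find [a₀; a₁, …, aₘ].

a₀ = ⌊√1367⌋ = 36.
With m₀=0, d₀=1 and mₖ₊₁ = dₖaₖ − mₖ, dₖ₊₁ = (n − mₖ₊₁²)/dₖ, aₖ₊₁ = ⌊(a₀+mₖ₊₁)/dₖ₊₁⌋:
  k=1: m=36, d=71, a=1
  k=2: m=35, d=2, a=35
  k=3: m=35, d=71, a=1
  k=4: m=36, d=1, a=72
d=1 and a=2a₀=72 at k=4, so the next step gives (m, d) = (36, 71) again — its k=1 value — and the period has length 4.

[36; 1, 35, 1, 72]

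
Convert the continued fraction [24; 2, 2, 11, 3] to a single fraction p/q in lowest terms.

Using pₖ = aₖpₖ₋₁ + pₖ₋₂ and qₖ = aₖqₖ₋₁ + qₖ₋₂:
  k=0: a=24, p=24, q=1
  k=1: a=2, p=49, q=2
  k=2: a=2, p=122, q=5
  k=3: a=11, p=1391, q=57
  k=4: a=3, p=4295, q=176

4295/176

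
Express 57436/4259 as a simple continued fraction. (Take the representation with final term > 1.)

57436 = 13×4259 + 2069
4259 = 2×2069 + 121
2069 = 17×121 + 12
121 = 10×12 + 1
12 = 12×1 + 0  (stop)
So 57436/4259 = [13; 2, 17, 10, 12].

[13; 2, 17, 10, 12]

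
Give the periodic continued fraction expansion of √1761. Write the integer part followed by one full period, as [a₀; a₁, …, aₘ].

[41; 1, 26, 1, 82]

a₀ = ⌊√1761⌋ = 41.
With m₀=0, d₀=1 and mₖ₊₁ = dₖaₖ − mₖ, dₖ₊₁ = (n − mₖ₊₁²)/dₖ, aₖ₊₁ = ⌊(a₀+mₖ₊₁)/dₖ₊₁⌋:
  k=1: m=41, d=80, a=1
  k=2: m=39, d=3, a=26
  k=3: m=39, d=80, a=1
  k=4: m=41, d=1, a=82
d=1 and a=2a₀=82 at k=4, so the next step gives (m, d) = (41, 80) again — its k=1 value — and the period has length 4.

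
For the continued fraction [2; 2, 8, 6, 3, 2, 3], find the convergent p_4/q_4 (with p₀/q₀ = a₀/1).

Using pₖ = aₖpₖ₋₁ + pₖ₋₂, qₖ = aₖqₖ₋₁ + qₖ₋₂ (with p₋₁=1, p₋₂=0, q₋₁=0, q₋₂=1):
  k=0: a=2, p=2, q=1
  k=1: a=2, p=5, q=2
  k=2: a=8, p=42, q=17
  k=3: a=6, p=257, q=104
  k=4: a=3, p=813, q=329

813/329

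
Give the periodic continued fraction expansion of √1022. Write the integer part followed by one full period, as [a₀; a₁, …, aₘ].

[31; 1, 30, 1, 62]

a₀ = ⌊√1022⌋ = 31.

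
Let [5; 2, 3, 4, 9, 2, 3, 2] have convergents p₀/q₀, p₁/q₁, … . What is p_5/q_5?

Using pₖ = aₖpₖ₋₁ + pₖ₋₂, qₖ = aₖqₖ₋₁ + qₖ₋₂ (with p₋₁=1, p₋₂=0, q₋₁=0, q₋₂=1):
  k=0: a=5, p=5, q=1
  k=1: a=2, p=11, q=2
  k=2: a=3, p=38, q=7
  k=3: a=4, p=163, q=30
  k=4: a=9, p=1505, q=277
  k=5: a=2, p=3173, q=584

3173/584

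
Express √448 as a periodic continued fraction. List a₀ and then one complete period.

[21; 6, 42]

a₀ = ⌊√448⌋ = 21.
With m₀=0, d₀=1 and mₖ₊₁ = dₖaₖ − mₖ, dₖ₊₁ = (n − mₖ₊₁²)/dₖ, aₖ₊₁ = ⌊(a₀+mₖ₊₁)/dₖ₊₁⌋:
  k=1: m=21, d=7, a=6
  k=2: m=21, d=1, a=42
d=1 and a=2a₀=42 at k=2, so the next step gives (m, d) = (21, 7) again — its k=1 value — and the period has length 2.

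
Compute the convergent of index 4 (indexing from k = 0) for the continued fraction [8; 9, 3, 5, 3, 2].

Using pₖ = aₖpₖ₋₁ + pₖ₋₂, qₖ = aₖqₖ₋₁ + qₖ₋₂ (with p₋₁=1, p₋₂=0, q₋₁=0, q₋₂=1):
  k=0: a=8, p=8, q=1
  k=1: a=9, p=73, q=9
  k=2: a=3, p=227, q=28
  k=3: a=5, p=1208, q=149
  k=4: a=3, p=3851, q=475

3851/475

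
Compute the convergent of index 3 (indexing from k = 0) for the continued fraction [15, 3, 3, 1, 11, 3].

199/13

Using pₖ = aₖpₖ₋₁ + pₖ₋₂, qₖ = aₖqₖ₋₁ + qₖ₋₂ (with p₋₁=1, p₋₂=0, q₋₁=0, q₋₂=1):
  k=0: a=15, p=15, q=1
  k=1: a=3, p=46, q=3
  k=2: a=3, p=153, q=10
  k=3: a=1, p=199, q=13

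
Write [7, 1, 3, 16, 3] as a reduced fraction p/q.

1543/199

Fold from the inside: start with 3/1.
  16 + 1/3 = 49/3
  3 + 3/49 = 150/49
  1 + 49/150 = 199/150
  7 + 150/199 = 1543/199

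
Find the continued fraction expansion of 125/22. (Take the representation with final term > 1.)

[5; 1, 2, 7]

125 = 5·22 + 15
22 = 1·15 + 7
15 = 2·7 + 1
7 = 7·1 + 0  (stop)
So 125/22 = [5; 1, 2, 7].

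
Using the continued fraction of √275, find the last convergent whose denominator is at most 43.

√275 = [16; 1, 1, 2, 1, 1, 32, …] (period length 6).
Convergents:
  p_0/q_0 = 16/1
  p_1/q_1 = 17/1
  p_2/q_2 = 33/2
  p_3/q_3 = 83/5
  p_4/q_4 = 116/7
  p_5/q_5 = 199/12
  p_6/q_6 = 6484/391
q_5 = 12 ≤ 43 < 391 = q_6, so the answer is 199/12.

199/12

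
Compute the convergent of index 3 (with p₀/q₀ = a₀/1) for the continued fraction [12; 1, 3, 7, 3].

Using pₖ = aₖpₖ₋₁ + pₖ₋₂, qₖ = aₖqₖ₋₁ + qₖ₋₂ (with p₋₁=1, p₋₂=0, q₋₁=0, q₋₂=1):
  k=0: a=12, p=12, q=1
  k=1: a=1, p=13, q=1
  k=2: a=3, p=51, q=4
  k=3: a=7, p=370, q=29

370/29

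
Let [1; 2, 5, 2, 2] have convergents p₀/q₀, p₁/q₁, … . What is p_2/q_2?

Using pₖ = aₖpₖ₋₁ + pₖ₋₂, qₖ = aₖqₖ₋₁ + qₖ₋₂ (with p₋₁=1, p₋₂=0, q₋₁=0, q₋₂=1):
  k=0: a=1, p=1, q=1
  k=1: a=2, p=3, q=2
  k=2: a=5, p=16, q=11

16/11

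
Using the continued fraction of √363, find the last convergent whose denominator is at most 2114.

√363 = [19; 19, 38, …] (period length 2).
Convergents:
  p_0/q_0 = 19/1
  p_1/q_1 = 362/19
  p_2/q_2 = 13775/723
  p_3/q_3 = 262087/13756
q_2 = 723 ≤ 2114 < 13756 = q_3, so the answer is 13775/723.

13775/723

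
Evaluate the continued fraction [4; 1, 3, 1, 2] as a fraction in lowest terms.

67/14

Using pₖ = aₖpₖ₋₁ + pₖ₋₂ and qₖ = aₖqₖ₋₁ + qₖ₋₂:
  k=0: a=4, p=4, q=1
  k=1: a=1, p=5, q=1
  k=2: a=3, p=19, q=4
  k=3: a=1, p=24, q=5
  k=4: a=2, p=67, q=14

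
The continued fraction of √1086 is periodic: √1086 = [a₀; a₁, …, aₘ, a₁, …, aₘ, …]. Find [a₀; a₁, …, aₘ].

a₀ = ⌊√1086⌋ = 32.

[32; 1, 20, 1, 64]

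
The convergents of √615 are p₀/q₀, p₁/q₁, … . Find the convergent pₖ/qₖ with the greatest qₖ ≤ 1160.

√615 = [24; 1, 3, 1, 48, …] (period length 4).
Convergents:
  p_0/q_0 = 24/1
  p_1/q_1 = 25/1
  p_2/q_2 = 99/4
  p_3/q_3 = 124/5
  p_4/q_4 = 6051/244
  p_5/q_5 = 6175/249
  p_6/q_6 = 24576/991
  p_7/q_7 = 30751/1240
q_6 = 991 ≤ 1160 < 1240 = q_7, so the answer is 24576/991.

24576/991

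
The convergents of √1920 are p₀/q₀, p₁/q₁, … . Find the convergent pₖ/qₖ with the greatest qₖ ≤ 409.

10341/236

√1920 = [43; 1, 4, 2, 21, 2, 4, 1, 86, …] (period length 8).
Convergents:
  p_0/q_0 = 43/1
  p_1/q_1 = 44/1
  p_2/q_2 = 219/5
  p_3/q_3 = 482/11
  p_4/q_4 = 10341/236
  p_5/q_5 = 21164/483
q_4 = 236 ≤ 409 < 483 = q_5, so the answer is 10341/236.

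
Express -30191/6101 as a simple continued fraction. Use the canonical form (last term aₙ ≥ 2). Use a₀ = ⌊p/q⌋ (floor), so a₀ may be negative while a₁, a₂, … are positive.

[-5; 19, 2, 3, 14, 1, 2]

-30191 = -5·6101 + 314
6101 = 19·314 + 135
314 = 2·135 + 44
135 = 3·44 + 3
44 = 14·3 + 2
3 = 1·2 + 1
2 = 2·1 + 0  (stop)
So -30191/6101 = [-5; 19, 2, 3, 14, 1, 2].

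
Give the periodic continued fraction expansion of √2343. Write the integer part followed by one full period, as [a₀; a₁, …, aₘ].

[48; 2, 2, 8, 2, 2, 96]

a₀ = ⌊√2343⌋ = 48.
With m₀=0, d₀=1 and mₖ₊₁ = dₖaₖ − mₖ, dₖ₊₁ = (n − mₖ₊₁²)/dₖ, aₖ₊₁ = ⌊(a₀+mₖ₊₁)/dₖ₊₁⌋:
  k=1: m=48, d=39, a=2
  k=2: m=30, d=37, a=2
  k=3: m=44, d=11, a=8
  k=4: m=44, d=37, a=2
  k=5: m=30, d=39, a=2
  k=6: m=48, d=1, a=96
d=1 and a=2a₀=96 at k=6, so the next step gives (m, d) = (48, 39) again — its k=1 value — and the period has length 6.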